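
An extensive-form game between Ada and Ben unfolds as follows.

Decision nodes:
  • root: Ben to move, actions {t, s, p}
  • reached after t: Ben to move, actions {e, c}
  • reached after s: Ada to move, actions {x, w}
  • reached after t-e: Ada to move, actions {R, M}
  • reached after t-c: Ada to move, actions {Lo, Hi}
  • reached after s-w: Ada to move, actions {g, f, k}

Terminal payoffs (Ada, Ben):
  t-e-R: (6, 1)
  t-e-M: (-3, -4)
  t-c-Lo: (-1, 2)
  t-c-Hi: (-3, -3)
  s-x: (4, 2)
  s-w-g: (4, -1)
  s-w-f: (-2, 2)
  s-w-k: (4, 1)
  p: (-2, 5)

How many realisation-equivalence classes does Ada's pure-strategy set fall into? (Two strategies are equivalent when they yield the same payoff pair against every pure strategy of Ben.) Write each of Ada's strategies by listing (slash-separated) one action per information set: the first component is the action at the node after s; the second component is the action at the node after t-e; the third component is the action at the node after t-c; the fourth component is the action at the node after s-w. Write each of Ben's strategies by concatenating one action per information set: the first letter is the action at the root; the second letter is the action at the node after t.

Ada has 24 pure strategies: x/R/Lo/g, x/R/Lo/f, x/R/Lo/k, x/R/Hi/g, x/R/Hi/f, x/R/Hi/k, x/M/Lo/g, x/M/Lo/f, x/M/Lo/k, x/M/Hi/g, x/M/Hi/f, x/M/Hi/k, w/R/Lo/g, w/R/Lo/f, w/R/Lo/k, w/R/Hi/g, w/R/Hi/f, w/R/Hi/k, w/M/Lo/g, w/M/Lo/f, w/M/Lo/k, w/M/Hi/g, w/M/Hi/f, w/M/Hi/k. Columns: te, tc, se, sc, pe, pc.
{x/R/Lo/g, x/R/Lo/f, x/R/Lo/k} → row (6,1) (-1,2) (4,2) (4,2) (-2,5) (-2,5)
{x/R/Hi/g, x/R/Hi/f, x/R/Hi/k} → row (6,1) (-3,-3) (4,2) (4,2) (-2,5) (-2,5)
{x/M/Lo/g, x/M/Lo/f, x/M/Lo/k} → row (-3,-4) (-1,2) (4,2) (4,2) (-2,5) (-2,5)
{x/M/Hi/g, x/M/Hi/f, x/M/Hi/k} → row (-3,-4) (-3,-3) (4,2) (4,2) (-2,5) (-2,5)
{w/R/Lo/g} → row (6,1) (-1,2) (4,-1) (4,-1) (-2,5) (-2,5)
{w/R/Lo/f} → row (6,1) (-1,2) (-2,2) (-2,2) (-2,5) (-2,5)
{w/R/Lo/k} → row (6,1) (-1,2) (4,1) (4,1) (-2,5) (-2,5)
{w/R/Hi/g} → row (6,1) (-3,-3) (4,-1) (4,-1) (-2,5) (-2,5)
{w/R/Hi/f} → row (6,1) (-3,-3) (-2,2) (-2,2) (-2,5) (-2,5)
{w/R/Hi/k} → row (6,1) (-3,-3) (4,1) (4,1) (-2,5) (-2,5)
{w/M/Lo/g} → row (-3,-4) (-1,2) (4,-1) (4,-1) (-2,5) (-2,5)
{w/M/Lo/f} → row (-3,-4) (-1,2) (-2,2) (-2,2) (-2,5) (-2,5)
{w/M/Lo/k} → row (-3,-4) (-1,2) (4,1) (4,1) (-2,5) (-2,5)
{w/M/Hi/g} → row (-3,-4) (-3,-3) (4,-1) (4,-1) (-2,5) (-2,5)
{w/M/Hi/f} → row (-3,-4) (-3,-3) (-2,2) (-2,2) (-2,5) (-2,5)
{w/M/Hi/k} → row (-3,-4) (-3,-3) (4,1) (4,1) (-2,5) (-2,5)
That's 16 distinct rows out of 24 strategies.

16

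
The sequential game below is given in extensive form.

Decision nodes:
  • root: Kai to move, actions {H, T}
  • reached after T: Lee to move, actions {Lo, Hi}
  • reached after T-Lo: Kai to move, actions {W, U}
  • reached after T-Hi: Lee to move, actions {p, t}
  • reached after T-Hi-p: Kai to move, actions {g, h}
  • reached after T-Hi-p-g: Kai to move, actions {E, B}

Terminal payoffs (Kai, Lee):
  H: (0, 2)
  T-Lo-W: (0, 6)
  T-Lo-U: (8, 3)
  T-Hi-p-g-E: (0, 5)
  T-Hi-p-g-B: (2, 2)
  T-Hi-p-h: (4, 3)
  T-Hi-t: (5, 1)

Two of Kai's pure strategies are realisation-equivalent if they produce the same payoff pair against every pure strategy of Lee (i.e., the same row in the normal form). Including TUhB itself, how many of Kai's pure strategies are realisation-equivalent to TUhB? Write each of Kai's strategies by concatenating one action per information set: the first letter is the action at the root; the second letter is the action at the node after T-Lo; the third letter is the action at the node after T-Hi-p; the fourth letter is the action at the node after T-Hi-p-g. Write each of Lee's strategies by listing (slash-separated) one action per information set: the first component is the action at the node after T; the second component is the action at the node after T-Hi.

2

Row for TUhB (columns Lo/p, Lo/t, Hi/p, Hi/t): (8,3) (8,3) (4,3) (5,1).
Under TUhB, Kai's choice at the node after T-Hi-p-g can never be reached regardless of what Lee does, so varying those choices leaves every outcome unchanged.
Holding the reachable choices fixed and varying the unreachable one freely already gives 2 equivalent strategies.
No other strategy reproduces this row, so those 2 are the full class: TUhE, TUhB.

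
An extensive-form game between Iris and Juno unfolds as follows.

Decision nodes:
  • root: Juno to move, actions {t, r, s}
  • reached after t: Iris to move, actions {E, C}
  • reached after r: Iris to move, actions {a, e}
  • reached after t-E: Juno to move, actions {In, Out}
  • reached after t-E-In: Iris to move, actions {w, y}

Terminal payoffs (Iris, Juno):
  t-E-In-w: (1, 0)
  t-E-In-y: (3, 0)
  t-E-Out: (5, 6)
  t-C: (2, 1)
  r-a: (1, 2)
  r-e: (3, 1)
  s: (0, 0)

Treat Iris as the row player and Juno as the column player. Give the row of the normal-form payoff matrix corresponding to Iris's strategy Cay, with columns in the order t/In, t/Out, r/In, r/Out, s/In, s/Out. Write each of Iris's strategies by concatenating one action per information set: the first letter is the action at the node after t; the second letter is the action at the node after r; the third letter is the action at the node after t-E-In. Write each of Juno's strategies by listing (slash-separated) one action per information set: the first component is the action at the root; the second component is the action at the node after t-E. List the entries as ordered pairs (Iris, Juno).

vs t/In: Juno plays t → Iris plays C at [t] → (2, 1)
vs t/Out: Juno plays t → Iris plays C at [t] → (2, 1)
vs r/In: Juno plays r → Iris plays a at [r] → (1, 2)
vs r/Out: Juno plays r → Iris plays a at [r] → (1, 2)
vs s/In: Juno plays s → (0, 0)
vs s/Out: Juno plays s → (0, 0)

(2,1) (2,1) (1,2) (1,2) (0,0) (0,0)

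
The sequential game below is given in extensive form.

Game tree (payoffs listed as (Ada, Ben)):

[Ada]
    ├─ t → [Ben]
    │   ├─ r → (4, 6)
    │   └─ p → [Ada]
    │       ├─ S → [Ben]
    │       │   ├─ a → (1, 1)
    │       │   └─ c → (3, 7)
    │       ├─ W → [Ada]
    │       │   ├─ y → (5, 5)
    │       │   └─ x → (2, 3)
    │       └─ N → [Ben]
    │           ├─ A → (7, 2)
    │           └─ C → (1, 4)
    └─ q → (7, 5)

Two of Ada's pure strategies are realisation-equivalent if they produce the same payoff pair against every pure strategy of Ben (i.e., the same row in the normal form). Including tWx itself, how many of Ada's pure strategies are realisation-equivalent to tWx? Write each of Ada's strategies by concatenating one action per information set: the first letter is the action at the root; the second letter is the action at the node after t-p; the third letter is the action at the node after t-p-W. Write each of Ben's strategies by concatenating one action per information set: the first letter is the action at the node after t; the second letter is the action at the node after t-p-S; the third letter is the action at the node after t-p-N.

1

Row for tWx (columns raA, raC, rcA, rcC, paA, paC, pcA, pcC): (4,6) (4,6) (4,6) (4,6) (2,3) (2,3) (2,3) (2,3).
Every one of Ada's information sets is on the play path for some reply by Ben when Ada follows tWx.
Changing the action at any of them therefore changes at least one column, so only tWx itself gives this row.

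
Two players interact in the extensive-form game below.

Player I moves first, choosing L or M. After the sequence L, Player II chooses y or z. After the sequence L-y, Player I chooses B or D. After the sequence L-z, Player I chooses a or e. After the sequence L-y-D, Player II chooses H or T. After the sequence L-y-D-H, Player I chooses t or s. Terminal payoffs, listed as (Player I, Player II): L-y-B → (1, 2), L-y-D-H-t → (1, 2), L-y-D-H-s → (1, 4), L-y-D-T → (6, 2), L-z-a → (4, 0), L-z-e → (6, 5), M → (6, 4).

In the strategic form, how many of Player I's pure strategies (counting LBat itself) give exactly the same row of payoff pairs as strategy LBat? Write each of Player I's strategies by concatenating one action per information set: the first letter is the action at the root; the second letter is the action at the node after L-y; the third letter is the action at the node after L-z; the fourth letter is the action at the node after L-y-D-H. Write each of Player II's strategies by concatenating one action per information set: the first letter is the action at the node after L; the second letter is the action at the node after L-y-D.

Row for LBat (columns yH, yT, zH, zT): (1,2) (1,2) (4,0) (4,0).
Under LBat, Player I's choice at the node after L-y-D-H can never be reached regardless of what Player II does, so varying those choices leaves every outcome unchanged.
Holding the reachable choices fixed and varying the unreachable one freely already gives 2 equivalent strategies.
No other strategy reproduces this row, so those 2 are the full class: LBat, LBas.

2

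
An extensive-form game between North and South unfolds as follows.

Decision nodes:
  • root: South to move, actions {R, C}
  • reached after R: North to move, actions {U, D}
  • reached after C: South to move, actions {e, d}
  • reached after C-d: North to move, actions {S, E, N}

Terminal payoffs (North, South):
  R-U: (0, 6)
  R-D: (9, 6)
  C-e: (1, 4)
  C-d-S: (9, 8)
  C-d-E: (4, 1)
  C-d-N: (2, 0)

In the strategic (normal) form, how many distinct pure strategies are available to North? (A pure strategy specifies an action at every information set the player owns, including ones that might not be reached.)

North owns the node after R with actions {U, D} — two choices.
North owns the node after C-d with actions {S, E, N} — three choices.
A pure strategy fixes one action at each information set independently, so the count is the product 2 × 3 = 6.

6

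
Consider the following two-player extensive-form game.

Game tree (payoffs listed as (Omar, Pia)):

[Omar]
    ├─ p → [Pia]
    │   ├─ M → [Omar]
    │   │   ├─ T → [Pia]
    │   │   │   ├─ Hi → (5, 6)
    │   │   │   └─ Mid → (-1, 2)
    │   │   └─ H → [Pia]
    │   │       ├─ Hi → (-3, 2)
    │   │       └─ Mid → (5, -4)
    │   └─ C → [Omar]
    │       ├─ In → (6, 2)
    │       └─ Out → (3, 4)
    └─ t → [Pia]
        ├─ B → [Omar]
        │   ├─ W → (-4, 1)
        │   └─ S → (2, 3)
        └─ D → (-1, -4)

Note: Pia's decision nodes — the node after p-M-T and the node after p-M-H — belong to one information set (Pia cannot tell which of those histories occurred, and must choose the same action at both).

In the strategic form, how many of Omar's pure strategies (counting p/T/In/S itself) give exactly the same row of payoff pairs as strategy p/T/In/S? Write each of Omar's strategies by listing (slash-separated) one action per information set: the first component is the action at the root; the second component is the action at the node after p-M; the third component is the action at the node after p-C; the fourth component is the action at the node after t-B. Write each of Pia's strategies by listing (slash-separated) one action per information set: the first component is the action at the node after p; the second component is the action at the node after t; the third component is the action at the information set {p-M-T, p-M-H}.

Row for p/T/In/S (columns M/B/Hi, M/B/Mid, M/D/Hi, M/D/Mid, C/B/Hi, C/B/Mid, C/D/Hi, C/D/Mid): (5,6) (-1,2) (5,6) (-1,2) (6,2) (6,2) (6,2) (6,2).
Under p/T/In/S, Omar's choice at the node after t-B can never be reached regardless of what Pia does, so varying those choices leaves every outcome unchanged.
Holding the reachable choices fixed and varying the unreachable one freely already gives 2 equivalent strategies.
No other strategy reproduces this row, so those 2 are the full class: p/T/In/W, p/T/In/S.

2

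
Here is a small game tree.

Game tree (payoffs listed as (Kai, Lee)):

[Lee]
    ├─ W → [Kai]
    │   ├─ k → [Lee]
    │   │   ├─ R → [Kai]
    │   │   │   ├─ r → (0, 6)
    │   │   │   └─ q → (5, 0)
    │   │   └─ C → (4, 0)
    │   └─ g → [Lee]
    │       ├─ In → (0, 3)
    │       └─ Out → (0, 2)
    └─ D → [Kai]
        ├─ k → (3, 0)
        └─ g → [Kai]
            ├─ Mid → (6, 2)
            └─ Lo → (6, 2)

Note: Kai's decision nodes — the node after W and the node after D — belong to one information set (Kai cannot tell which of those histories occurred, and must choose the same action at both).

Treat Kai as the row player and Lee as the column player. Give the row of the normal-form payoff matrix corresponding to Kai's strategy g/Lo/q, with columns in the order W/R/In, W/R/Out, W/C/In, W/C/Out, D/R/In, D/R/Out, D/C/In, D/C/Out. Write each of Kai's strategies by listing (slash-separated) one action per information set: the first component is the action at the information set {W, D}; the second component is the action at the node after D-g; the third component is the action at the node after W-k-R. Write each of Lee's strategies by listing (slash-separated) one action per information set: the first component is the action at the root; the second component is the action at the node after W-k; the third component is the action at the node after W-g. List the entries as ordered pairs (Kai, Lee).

vs W/R/In: Lee plays W → Kai plays g at [W] → Lee plays In at [W-g] → (0, 3)
vs W/R/Out: Lee plays W → Kai plays g at [W] → Lee plays Out at [W-g] → (0, 2)
vs W/C/In: Lee plays W → Kai plays g at [W] → Lee plays In at [W-g] → (0, 3)
vs W/C/Out: Lee plays W → Kai plays g at [W] → Lee plays Out at [W-g] → (0, 2)
vs D/R/In: Lee plays D → Kai plays g at [D] → Kai plays Lo at [D-g] → (6, 2)
vs D/R/Out: Lee plays D → Kai plays g at [D] → Kai plays Lo at [D-g] → (6, 2)
vs D/C/In: Lee plays D → Kai plays g at [D] → Kai plays Lo at [D-g] → (6, 2)
vs D/C/Out: Lee plays D → Kai plays g at [D] → Kai plays Lo at [D-g] → (6, 2)

(0,3) (0,2) (0,3) (0,2) (6,2) (6,2) (6,2) (6,2)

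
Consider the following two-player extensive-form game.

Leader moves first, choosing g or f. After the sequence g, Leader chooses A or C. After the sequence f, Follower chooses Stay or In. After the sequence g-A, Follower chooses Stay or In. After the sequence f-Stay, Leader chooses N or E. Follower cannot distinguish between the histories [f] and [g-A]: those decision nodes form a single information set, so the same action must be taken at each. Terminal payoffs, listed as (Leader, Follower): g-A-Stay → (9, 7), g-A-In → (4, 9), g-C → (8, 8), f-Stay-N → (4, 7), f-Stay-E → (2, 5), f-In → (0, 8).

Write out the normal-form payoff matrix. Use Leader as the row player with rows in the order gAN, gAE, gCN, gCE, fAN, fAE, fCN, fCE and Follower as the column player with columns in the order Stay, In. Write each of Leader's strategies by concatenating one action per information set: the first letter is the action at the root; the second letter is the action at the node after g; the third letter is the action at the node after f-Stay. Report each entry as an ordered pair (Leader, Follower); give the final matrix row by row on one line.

Row gAN: Stay→(9,7), In→(4,9)
Row gAE: Stay→(9,7), In→(4,9)
Row gCN: Stay→(8,8), In→(8,8)
Row gCE: Stay→(8,8), In→(8,8)
Row fAN: Stay→(4,7), In→(0,8)
Row fAE: Stay→(2,5), In→(0,8)
Row fCN: Stay→(4,7), In→(0,8)
Row fCE: Stay→(2,5), In→(0,8)

gAN: (9,7) (4,9) | gAE: (9,7) (4,9) | gCN: (8,8) (8,8) | gCE: (8,8) (8,8) | fAN: (4,7) (0,8) | fAE: (2,5) (0,8) | fCN: (4,7) (0,8) | fCE: (2,5) (0,8)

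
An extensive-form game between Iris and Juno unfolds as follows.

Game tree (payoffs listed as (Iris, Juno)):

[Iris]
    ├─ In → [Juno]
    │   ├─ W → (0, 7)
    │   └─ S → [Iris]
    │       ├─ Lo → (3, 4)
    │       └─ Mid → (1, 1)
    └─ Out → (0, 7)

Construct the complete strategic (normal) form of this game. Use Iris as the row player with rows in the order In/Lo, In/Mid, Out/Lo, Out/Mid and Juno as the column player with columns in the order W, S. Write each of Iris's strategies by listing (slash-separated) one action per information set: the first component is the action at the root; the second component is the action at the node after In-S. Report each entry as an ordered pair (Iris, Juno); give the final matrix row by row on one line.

In/Lo: (0,7) (3,4) | In/Mid: (0,7) (1,1) | Out/Lo: (0,7) (0,7) | Out/Mid: (0,7) (0,7)

Row In/Lo: W→(0,7), S→(3,4)
Row In/Mid: W→(0,7), S→(1,1)
Row Out/Lo: W→(0,7), S→(0,7)
Row Out/Mid: W→(0,7), S→(0,7)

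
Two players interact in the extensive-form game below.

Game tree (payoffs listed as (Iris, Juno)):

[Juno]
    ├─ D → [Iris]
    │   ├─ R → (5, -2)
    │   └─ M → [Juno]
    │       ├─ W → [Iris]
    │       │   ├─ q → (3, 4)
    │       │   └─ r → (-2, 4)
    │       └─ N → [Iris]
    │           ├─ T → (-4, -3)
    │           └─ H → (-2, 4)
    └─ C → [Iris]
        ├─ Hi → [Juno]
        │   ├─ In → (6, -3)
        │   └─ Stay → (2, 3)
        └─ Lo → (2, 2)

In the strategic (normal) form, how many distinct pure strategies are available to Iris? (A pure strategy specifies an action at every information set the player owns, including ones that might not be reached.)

16

Iris owns the node after D with actions {R, M} — two choices.
Iris owns the node after C with actions {Hi, Lo} — two choices.
Iris owns the node after D-M-W with actions {q, r} — two choices.
Iris owns the node after D-M-N with actions {T, H} — two choices.
A pure strategy fixes one action at each information set independently, so the count is the product 2 × 2 × 2 × 2 = 16.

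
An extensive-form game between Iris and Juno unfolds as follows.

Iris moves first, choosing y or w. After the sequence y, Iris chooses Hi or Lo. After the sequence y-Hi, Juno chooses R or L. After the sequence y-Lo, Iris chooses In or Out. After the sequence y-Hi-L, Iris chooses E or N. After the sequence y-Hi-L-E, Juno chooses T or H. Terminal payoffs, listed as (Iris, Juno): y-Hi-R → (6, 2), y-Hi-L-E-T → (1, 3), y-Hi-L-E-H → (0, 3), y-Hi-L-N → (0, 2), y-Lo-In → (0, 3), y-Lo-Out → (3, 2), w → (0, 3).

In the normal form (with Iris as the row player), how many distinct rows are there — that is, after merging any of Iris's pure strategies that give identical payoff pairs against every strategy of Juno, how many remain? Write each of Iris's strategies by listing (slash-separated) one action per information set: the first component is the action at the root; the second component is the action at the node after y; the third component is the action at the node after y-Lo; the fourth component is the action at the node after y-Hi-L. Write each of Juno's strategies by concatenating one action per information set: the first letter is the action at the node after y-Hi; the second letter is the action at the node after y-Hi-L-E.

4

Iris has 16 pure strategies: y/Hi/In/E, y/Hi/In/N, y/Hi/Out/E, y/Hi/Out/N, y/Lo/In/E, y/Lo/In/N, y/Lo/Out/E, y/Lo/Out/N, w/Hi/In/E, w/Hi/In/N, w/Hi/Out/E, w/Hi/Out/N, w/Lo/In/E, w/Lo/In/N, w/Lo/Out/E, w/Lo/Out/N. Columns: RT, RH, LT, LH.
{y/Hi/In/E, y/Hi/Out/E} → row (6,2) (6,2) (1,3) (0,3)
{y/Hi/In/N, y/Hi/Out/N} → row (6,2) (6,2) (0,2) (0,2)
{y/Lo/In/E, y/Lo/In/N, w/Hi/In/E, w/Hi/In/N, w/Hi/Out/E, w/Hi/Out/N, w/Lo/In/E, w/Lo/In/N, w/Lo/Out/E, w/Lo/Out/N} → row (0,3) (0,3) (0,3) (0,3)
{y/Lo/Out/E, y/Lo/Out/N} → row (3,2) (3,2) (3,2) (3,2)
That's 4 distinct rows out of 16 strategies.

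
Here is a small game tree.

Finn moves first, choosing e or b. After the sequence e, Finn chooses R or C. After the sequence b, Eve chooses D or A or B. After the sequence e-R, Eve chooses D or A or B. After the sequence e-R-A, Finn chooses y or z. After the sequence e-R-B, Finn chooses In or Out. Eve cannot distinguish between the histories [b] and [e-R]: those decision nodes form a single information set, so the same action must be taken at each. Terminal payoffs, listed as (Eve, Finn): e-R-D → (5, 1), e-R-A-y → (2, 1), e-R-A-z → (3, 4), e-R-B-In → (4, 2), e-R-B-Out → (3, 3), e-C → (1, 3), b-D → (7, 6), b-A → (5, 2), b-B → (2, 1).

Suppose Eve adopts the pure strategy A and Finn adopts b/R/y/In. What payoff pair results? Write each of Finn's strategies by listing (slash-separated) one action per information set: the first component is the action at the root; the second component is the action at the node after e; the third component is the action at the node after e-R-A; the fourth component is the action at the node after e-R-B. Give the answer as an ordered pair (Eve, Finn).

(5, 2)

Trace the play path from the root:
  Finn plays b
  Eve plays A at [b]
→ terminal payoff (5, 2).
(Finn's choice at the node after e is never reached on this path, so it doesn't affect the outcome.)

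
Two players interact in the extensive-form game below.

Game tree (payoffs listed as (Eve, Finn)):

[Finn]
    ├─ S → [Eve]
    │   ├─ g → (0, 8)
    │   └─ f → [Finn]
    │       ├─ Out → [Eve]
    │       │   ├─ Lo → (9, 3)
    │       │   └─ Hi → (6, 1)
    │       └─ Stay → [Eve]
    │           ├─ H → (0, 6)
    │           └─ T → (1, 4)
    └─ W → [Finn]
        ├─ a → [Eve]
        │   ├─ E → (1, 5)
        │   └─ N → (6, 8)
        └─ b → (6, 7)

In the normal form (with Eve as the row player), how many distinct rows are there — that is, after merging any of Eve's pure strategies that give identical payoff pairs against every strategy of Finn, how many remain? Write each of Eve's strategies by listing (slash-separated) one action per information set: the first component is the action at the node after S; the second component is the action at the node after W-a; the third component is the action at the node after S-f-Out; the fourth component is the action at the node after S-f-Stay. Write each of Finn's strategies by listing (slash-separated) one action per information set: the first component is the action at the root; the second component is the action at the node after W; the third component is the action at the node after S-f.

10

Eve has 16 pure strategies: g/E/Lo/H, g/E/Lo/T, g/E/Hi/H, g/E/Hi/T, g/N/Lo/H, g/N/Lo/T, g/N/Hi/H, g/N/Hi/T, f/E/Lo/H, f/E/Lo/T, f/E/Hi/H, f/E/Hi/T, f/N/Lo/H, f/N/Lo/T, f/N/Hi/H, f/N/Hi/T. Columns: S/a/Out, S/a/Stay, S/b/Out, S/b/Stay, W/a/Out, W/a/Stay, W/b/Out, W/b/Stay.
{g/E/Lo/H, g/E/Lo/T, g/E/Hi/H, g/E/Hi/T} → row (0,8) (0,8) (0,8) (0,8) (1,5) (1,5) (6,7) (6,7)
{g/N/Lo/H, g/N/Lo/T, g/N/Hi/H, g/N/Hi/T} → row (0,8) (0,8) (0,8) (0,8) (6,8) (6,8) (6,7) (6,7)
{f/E/Lo/H} → row (9,3) (0,6) (9,3) (0,6) (1,5) (1,5) (6,7) (6,7)
{f/E/Lo/T} → row (9,3) (1,4) (9,3) (1,4) (1,5) (1,5) (6,7) (6,7)
{f/E/Hi/H} → row (6,1) (0,6) (6,1) (0,6) (1,5) (1,5) (6,7) (6,7)
{f/E/Hi/T} → row (6,1) (1,4) (6,1) (1,4) (1,5) (1,5) (6,7) (6,7)
{f/N/Lo/H} → row (9,3) (0,6) (9,3) (0,6) (6,8) (6,8) (6,7) (6,7)
{f/N/Lo/T} → row (9,3) (1,4) (9,3) (1,4) (6,8) (6,8) (6,7) (6,7)
{f/N/Hi/H} → row (6,1) (0,6) (6,1) (0,6) (6,8) (6,8) (6,7) (6,7)
{f/N/Hi/T} → row (6,1) (1,4) (6,1) (1,4) (6,8) (6,8) (6,7) (6,7)
That's 10 distinct rows out of 16 strategies.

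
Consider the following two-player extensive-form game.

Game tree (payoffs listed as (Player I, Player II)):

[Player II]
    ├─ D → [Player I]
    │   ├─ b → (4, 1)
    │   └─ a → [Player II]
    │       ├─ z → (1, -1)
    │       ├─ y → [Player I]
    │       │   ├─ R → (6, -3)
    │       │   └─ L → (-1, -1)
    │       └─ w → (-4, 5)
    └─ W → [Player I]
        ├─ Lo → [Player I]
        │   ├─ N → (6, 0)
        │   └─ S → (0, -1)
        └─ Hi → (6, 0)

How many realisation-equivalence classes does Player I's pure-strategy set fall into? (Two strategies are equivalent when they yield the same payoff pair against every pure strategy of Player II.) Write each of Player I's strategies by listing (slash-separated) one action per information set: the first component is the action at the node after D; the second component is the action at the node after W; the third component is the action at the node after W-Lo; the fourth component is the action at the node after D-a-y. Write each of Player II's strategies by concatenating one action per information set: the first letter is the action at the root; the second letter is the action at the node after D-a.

6

Player I has 16 pure strategies: b/Lo/N/R, b/Lo/N/L, b/Lo/S/R, b/Lo/S/L, b/Hi/N/R, b/Hi/N/L, b/Hi/S/R, b/Hi/S/L, a/Lo/N/R, a/Lo/N/L, a/Lo/S/R, a/Lo/S/L, a/Hi/N/R, a/Hi/N/L, a/Hi/S/R, a/Hi/S/L. Columns: Dz, Dy, Dw, Wz, Wy, Ww.
{b/Lo/N/R, b/Lo/N/L, b/Hi/N/R, b/Hi/N/L, b/Hi/S/R, b/Hi/S/L} → row (4,1) (4,1) (4,1) (6,0) (6,0) (6,0)
{b/Lo/S/R, b/Lo/S/L} → row (4,1) (4,1) (4,1) (0,-1) (0,-1) (0,-1)
{a/Lo/N/R, a/Hi/N/R, a/Hi/S/R} → row (1,-1) (6,-3) (-4,5) (6,0) (6,0) (6,0)
{a/Lo/N/L, a/Hi/N/L, a/Hi/S/L} → row (1,-1) (-1,-1) (-4,5) (6,0) (6,0) (6,0)
{a/Lo/S/R} → row (1,-1) (6,-3) (-4,5) (0,-1) (0,-1) (0,-1)
{a/Lo/S/L} → row (1,-1) (-1,-1) (-4,5) (0,-1) (0,-1) (0,-1)
That's 6 distinct rows out of 16 strategies.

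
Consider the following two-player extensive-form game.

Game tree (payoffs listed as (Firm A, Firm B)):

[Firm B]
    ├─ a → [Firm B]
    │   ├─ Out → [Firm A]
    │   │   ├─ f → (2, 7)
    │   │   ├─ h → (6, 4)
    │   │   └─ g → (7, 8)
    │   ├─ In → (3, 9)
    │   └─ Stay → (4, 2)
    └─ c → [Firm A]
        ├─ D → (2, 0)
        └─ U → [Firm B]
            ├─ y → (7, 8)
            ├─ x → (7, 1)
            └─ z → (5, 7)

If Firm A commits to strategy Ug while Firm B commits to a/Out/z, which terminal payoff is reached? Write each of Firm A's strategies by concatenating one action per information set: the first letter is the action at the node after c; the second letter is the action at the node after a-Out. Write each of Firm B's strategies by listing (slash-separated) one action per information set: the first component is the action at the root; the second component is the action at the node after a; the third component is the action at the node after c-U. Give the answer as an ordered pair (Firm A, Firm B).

Trace the play path from the root:
  Firm B plays a
  Firm B plays Out at [a]
  Firm A plays g at [a-Out]
→ terminal payoff (7, 8).
(Firm A's choice at the node after c is never reached on this path, so it doesn't affect the outcome.)

(7, 8)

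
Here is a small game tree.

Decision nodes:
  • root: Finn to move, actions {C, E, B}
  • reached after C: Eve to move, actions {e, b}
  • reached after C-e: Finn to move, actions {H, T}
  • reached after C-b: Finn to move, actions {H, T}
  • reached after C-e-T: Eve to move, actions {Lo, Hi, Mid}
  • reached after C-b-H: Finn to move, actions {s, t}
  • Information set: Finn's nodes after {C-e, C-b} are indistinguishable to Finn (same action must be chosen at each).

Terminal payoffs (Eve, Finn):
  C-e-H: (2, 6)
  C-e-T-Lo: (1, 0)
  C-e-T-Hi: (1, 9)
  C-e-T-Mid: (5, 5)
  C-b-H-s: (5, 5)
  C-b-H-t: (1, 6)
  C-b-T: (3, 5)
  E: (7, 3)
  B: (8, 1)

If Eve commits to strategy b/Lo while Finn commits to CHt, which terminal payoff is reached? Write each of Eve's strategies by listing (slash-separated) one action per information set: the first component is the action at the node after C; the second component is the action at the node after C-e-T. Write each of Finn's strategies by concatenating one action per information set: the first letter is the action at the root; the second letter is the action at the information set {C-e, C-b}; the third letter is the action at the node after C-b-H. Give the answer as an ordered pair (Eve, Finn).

(1, 6)

Trace the play path from the root:
  Finn plays C
  Eve plays b at [C]
  Finn plays H at [C-b]
  Finn plays t at [C-b-H]
→ terminal payoff (1, 6).
(Eve's choice at the node after C-e-T is never reached on this path, so it doesn't affect the outcome.)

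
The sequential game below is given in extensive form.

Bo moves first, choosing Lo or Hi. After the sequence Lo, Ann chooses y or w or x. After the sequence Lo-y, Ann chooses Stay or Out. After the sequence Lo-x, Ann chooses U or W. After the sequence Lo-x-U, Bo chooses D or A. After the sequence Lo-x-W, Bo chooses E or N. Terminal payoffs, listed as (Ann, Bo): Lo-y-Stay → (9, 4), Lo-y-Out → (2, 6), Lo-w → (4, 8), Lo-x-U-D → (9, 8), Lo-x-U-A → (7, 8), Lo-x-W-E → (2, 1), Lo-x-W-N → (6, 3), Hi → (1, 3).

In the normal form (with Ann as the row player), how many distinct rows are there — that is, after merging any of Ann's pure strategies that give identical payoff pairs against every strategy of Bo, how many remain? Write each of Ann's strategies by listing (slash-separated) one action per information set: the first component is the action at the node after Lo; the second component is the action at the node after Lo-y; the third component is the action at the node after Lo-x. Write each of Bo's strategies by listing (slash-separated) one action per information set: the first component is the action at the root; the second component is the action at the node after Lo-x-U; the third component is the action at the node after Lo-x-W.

Ann has 12 pure strategies: y/Stay/U, y/Stay/W, y/Out/U, y/Out/W, w/Stay/U, w/Stay/W, w/Out/U, w/Out/W, x/Stay/U, x/Stay/W, x/Out/U, x/Out/W. Columns: Lo/D/E, Lo/D/N, Lo/A/E, Lo/A/N, Hi/D/E, Hi/D/N, Hi/A/E, Hi/A/N.
{y/Stay/U, y/Stay/W} → row (9,4) (9,4) (9,4) (9,4) (1,3) (1,3) (1,3) (1,3)
{y/Out/U, y/Out/W} → row (2,6) (2,6) (2,6) (2,6) (1,3) (1,3) (1,3) (1,3)
{w/Stay/U, w/Stay/W, w/Out/U, w/Out/W} → row (4,8) (4,8) (4,8) (4,8) (1,3) (1,3) (1,3) (1,3)
{x/Stay/U, x/Out/U} → row (9,8) (9,8) (7,8) (7,8) (1,3) (1,3) (1,3) (1,3)
{x/Stay/W, x/Out/W} → row (2,1) (6,3) (2,1) (6,3) (1,3) (1,3) (1,3) (1,3)
That's 5 distinct rows out of 12 strategies.

5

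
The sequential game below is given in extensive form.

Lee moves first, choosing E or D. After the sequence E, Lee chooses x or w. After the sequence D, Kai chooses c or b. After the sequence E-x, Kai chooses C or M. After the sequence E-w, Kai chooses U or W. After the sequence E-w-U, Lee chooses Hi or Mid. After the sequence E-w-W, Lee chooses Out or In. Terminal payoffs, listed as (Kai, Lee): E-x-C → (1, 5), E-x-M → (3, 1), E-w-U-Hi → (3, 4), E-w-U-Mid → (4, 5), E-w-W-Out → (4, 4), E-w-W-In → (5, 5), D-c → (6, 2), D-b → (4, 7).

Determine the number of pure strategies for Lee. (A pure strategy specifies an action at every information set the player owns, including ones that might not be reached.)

Lee owns the root with actions {E, D} — two choices.
Lee owns the node after E with actions {x, w} — two choices.
Lee owns the node after E-w-U with actions {Hi, Mid} — two choices.
Lee owns the node after E-w-W with actions {Out, In} — two choices.
A pure strategy fixes one action at each information set independently, so the count is the product 2 × 2 × 2 × 2 = 16.
(For reference, Kai has 8 pure strategies, giving a 16×8 normal-form matrix.)

16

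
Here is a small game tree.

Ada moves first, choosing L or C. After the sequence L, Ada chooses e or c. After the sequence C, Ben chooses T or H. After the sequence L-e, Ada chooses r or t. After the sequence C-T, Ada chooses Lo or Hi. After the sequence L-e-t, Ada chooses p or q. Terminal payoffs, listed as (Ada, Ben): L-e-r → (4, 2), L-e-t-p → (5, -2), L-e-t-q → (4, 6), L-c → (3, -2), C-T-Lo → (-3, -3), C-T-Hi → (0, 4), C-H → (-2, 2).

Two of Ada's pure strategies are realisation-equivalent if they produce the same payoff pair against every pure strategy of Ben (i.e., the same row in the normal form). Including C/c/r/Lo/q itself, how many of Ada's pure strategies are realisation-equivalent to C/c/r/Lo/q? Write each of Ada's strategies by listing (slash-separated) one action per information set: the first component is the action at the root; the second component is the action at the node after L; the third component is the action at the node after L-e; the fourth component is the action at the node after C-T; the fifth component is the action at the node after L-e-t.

8

Row for C/c/r/Lo/q (columns T, H): (-3,-3) (-2,2).
Under C/c/r/Lo/q, Ada's choice at the node after L and at the node after L-e and at the node after L-e-t can never be reached regardless of what Ben does, so varying those choices leaves every outcome unchanged.
Holding the reachable choices fixed and varying the unreachable ones freely already gives 2 × 2 × 2 = 8 equivalent strategies.
No other strategy reproduces this row, so those 8 are the full class: C/e/r/Lo/p, C/e/r/Lo/q, C/e/t/Lo/p, C/e/t/Lo/q, C/c/r/Lo/p, C/c/r/Lo/q, C/c/t/Lo/p, C/c/t/Lo/q.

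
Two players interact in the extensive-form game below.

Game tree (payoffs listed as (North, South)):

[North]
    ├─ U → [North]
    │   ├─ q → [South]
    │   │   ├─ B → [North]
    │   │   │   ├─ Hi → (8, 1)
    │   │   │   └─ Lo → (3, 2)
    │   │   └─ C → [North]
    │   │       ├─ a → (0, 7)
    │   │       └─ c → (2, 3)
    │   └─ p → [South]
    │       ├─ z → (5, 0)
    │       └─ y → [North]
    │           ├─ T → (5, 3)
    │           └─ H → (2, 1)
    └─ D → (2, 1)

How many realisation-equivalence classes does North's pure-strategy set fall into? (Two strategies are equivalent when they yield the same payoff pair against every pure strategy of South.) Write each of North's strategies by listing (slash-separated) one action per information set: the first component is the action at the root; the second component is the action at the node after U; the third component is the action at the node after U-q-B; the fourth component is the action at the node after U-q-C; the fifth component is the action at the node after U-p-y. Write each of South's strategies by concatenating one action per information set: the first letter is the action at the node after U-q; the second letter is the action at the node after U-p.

7

North has 32 pure strategies: U/q/Hi/a/T, U/q/Hi/a/H, U/q/Hi/c/T, U/q/Hi/c/H, U/q/Lo/a/T, U/q/Lo/a/H, U/q/Lo/c/T, U/q/Lo/c/H, U/p/Hi/a/T, U/p/Hi/a/H, U/p/Hi/c/T, U/p/Hi/c/H, U/p/Lo/a/T, U/p/Lo/a/H, U/p/Lo/c/T, U/p/Lo/c/H, D/q/Hi/a/T, D/q/Hi/a/H, D/q/Hi/c/T, D/q/Hi/c/H, D/q/Lo/a/T, D/q/Lo/a/H, D/q/Lo/c/T, D/q/Lo/c/H, D/p/Hi/a/T, D/p/Hi/a/H, D/p/Hi/c/T, D/p/Hi/c/H, D/p/Lo/a/T, D/p/Lo/a/H, D/p/Lo/c/T, D/p/Lo/c/H. Columns: Bz, By, Cz, Cy.
{U/q/Hi/a/T, U/q/Hi/a/H} → row (8,1) (8,1) (0,7) (0,7)
{U/q/Hi/c/T, U/q/Hi/c/H} → row (8,1) (8,1) (2,3) (2,3)
{U/q/Lo/a/T, U/q/Lo/a/H} → row (3,2) (3,2) (0,7) (0,7)
{U/q/Lo/c/T, U/q/Lo/c/H} → row (3,2) (3,2) (2,3) (2,3)
{U/p/Hi/a/T, U/p/Hi/c/T, U/p/Lo/a/T, U/p/Lo/c/T} → row (5,0) (5,3) (5,0) (5,3)
{U/p/Hi/a/H, U/p/Hi/c/H, U/p/Lo/a/H, U/p/Lo/c/H} → row (5,0) (2,1) (5,0) (2,1)
{D/q/Hi/a/T, D/q/Hi/a/H, D/q/Hi/c/T, D/q/Hi/c/H, D/q/Lo/a/T, D/q/Lo/a/H, D/q/Lo/c/T, D/q/Lo/c/H, D/p/Hi/a/T, D/p/Hi/a/H, D/p/Hi/c/T, D/p/Hi/c/H, D/p/Lo/a/T, D/p/Lo/a/H, D/p/Lo/c/T, D/p/Lo/c/H} → row (2,1) (2,1) (2,1) (2,1)
That's 7 distinct rows out of 32 strategies.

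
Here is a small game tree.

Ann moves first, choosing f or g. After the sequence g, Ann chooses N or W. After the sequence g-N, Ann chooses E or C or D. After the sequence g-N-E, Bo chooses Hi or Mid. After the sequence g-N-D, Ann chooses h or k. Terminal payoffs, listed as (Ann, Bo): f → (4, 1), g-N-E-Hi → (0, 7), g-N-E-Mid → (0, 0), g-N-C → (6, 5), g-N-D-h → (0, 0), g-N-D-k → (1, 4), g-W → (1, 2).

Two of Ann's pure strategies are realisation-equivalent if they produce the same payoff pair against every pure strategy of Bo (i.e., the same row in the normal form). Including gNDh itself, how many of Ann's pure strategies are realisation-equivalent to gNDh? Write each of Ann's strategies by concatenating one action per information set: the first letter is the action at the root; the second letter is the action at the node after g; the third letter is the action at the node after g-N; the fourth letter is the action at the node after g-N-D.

1

Row for gNDh (columns Hi, Mid): (0,0) (0,0).
Every one of Ann's information sets is on the play path for some reply by Bo when Ann follows gNDh.
Changing the action at any of them therefore changes at least one column, so only gNDh itself gives this row.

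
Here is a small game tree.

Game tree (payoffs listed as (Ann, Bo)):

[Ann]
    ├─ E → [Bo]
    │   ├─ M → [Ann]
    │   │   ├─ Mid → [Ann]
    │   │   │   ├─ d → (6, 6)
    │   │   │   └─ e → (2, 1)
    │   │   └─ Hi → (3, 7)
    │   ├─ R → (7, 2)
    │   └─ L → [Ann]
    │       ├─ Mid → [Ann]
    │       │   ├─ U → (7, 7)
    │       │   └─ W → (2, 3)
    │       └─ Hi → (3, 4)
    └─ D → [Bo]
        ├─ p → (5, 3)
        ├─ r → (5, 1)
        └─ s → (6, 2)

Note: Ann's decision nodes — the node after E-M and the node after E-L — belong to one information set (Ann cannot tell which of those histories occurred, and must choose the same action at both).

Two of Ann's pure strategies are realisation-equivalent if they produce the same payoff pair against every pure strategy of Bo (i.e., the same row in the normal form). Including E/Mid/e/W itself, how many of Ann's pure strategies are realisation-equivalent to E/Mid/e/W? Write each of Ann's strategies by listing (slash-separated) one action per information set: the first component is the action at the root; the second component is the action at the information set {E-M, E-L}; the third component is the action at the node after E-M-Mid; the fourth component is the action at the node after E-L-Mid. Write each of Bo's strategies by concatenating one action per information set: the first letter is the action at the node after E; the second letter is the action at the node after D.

1

Row for E/Mid/e/W (columns Mp, Mr, Ms, Rp, Rr, Rs, Lp, Lr, Ls): (2,1) (2,1) (2,1) (7,2) (7,2) (7,2) (2,3) (2,3) (2,3).
Every one of Ann's information sets is on the play path for some reply by Bo when Ann follows E/Mid/e/W.
Changing the action at any of them therefore changes at least one column, so only E/Mid/e/W itself gives this row.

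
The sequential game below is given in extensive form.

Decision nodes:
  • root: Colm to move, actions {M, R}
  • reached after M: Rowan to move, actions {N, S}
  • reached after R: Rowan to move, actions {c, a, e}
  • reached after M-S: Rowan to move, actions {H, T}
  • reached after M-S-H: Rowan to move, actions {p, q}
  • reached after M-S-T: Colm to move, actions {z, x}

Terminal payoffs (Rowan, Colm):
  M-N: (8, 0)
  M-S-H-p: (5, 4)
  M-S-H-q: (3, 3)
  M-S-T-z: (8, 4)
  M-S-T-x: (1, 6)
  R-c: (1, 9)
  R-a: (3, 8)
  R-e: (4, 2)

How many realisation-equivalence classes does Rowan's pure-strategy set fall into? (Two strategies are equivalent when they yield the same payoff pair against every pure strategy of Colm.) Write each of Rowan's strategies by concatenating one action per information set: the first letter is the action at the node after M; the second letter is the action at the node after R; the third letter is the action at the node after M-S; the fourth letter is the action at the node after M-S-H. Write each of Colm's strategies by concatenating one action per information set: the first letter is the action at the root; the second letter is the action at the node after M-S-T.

Rowan has 24 pure strategies: NcHp, NcHq, NcTp, NcTq, NaHp, NaHq, NaTp, NaTq, NeHp, NeHq, NeTp, NeTq, ScHp, ScHq, ScTp, ScTq, SaHp, SaHq, SaTp, SaTq, SeHp, SeHq, SeTp, SeTq. Columns: Mz, Mx, Rz, Rx.
{NcHp, NcHq, NcTp, NcTq} → row (8,0) (8,0) (1,9) (1,9)
{NaHp, NaHq, NaTp, NaTq} → row (8,0) (8,0) (3,8) (3,8)
{NeHp, NeHq, NeTp, NeTq} → row (8,0) (8,0) (4,2) (4,2)
{ScHp} → row (5,4) (5,4) (1,9) (1,9)
{ScHq} → row (3,3) (3,3) (1,9) (1,9)
{ScTp, ScTq} → row (8,4) (1,6) (1,9) (1,9)
{SaHp} → row (5,4) (5,4) (3,8) (3,8)
{SaHq} → row (3,3) (3,3) (3,8) (3,8)
{SaTp, SaTq} → row (8,4) (1,6) (3,8) (3,8)
{SeHp} → row (5,4) (5,4) (4,2) (4,2)
{SeHq} → row (3,3) (3,3) (4,2) (4,2)
{SeTp, SeTq} → row (8,4) (1,6) (4,2) (4,2)
That's 12 distinct rows out of 24 strategies.

12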